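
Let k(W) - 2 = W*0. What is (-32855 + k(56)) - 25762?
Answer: -58615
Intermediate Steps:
k(W) = 2 (k(W) = 2 + W*0 = 2 + 0 = 2)
(-32855 + k(56)) - 25762 = (-32855 + 2) - 25762 = -32853 - 25762 = -58615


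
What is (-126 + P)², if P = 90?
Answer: 1296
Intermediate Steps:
(-126 + P)² = (-126 + 90)² = (-36)² = 1296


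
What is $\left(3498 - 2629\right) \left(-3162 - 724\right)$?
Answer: $-3376934$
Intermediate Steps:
$\left(3498 - 2629\right) \left(-3162 - 724\right) = 869 \left(-3886\right) = -3376934$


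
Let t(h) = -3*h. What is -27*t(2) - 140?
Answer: 22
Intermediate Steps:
-27*t(2) - 140 = -(-81)*2 - 140 = -27*(-6) - 140 = 162 - 140 = 22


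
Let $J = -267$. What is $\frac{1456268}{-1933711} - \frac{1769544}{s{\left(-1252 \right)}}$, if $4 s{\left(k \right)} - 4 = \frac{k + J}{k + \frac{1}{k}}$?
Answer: $- \frac{223486280533147169}{164603281453} \approx -1.3577 \cdot 10^{6}$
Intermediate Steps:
$s{\left(k \right)} = 1 + \frac{-267 + k}{4 \left(k + \frac{1}{k}\right)}$ ($s{\left(k \right)} = 1 + \frac{\left(k - 267\right) \frac{1}{k + \frac{1}{k}}}{4} = 1 + \frac{\left(-267 + k\right) \frac{1}{k + \frac{1}{k}}}{4} = 1 + \frac{\frac{1}{k + \frac{1}{k}} \left(-267 + k\right)}{4} = 1 + \frac{-267 + k}{4 \left(k + \frac{1}{k}\right)}$)
$\frac{1456268}{-1933711} - \frac{1769544}{s{\left(-1252 \right)}} = \frac{1456268}{-1933711} - \frac{1769544}{\frac{1}{4} \frac{1}{1 + \left(-1252\right)^{2}} \left(4 - -334284 + 5 \left(-1252\right)^{2}\right)} = 1456268 \left(- \frac{1}{1933711}\right) - \frac{1769544}{\frac{1}{4} \frac{1}{1 + 1567504} \left(4 + 334284 + 5 \cdot 1567504\right)} = - \frac{1456268}{1933711} - \frac{1769544}{\frac{1}{4} \cdot \frac{1}{1567505} \left(4 + 334284 + 7837520\right)} = - \frac{1456268}{1933711} - \frac{1769544}{\frac{1}{4} \cdot \frac{1}{1567505} \cdot 8171808} = - \frac{1456268}{1933711} - \frac{1769544}{\frac{2042952}{1567505}} = - \frac{1456268}{1933711} - \frac{115573711155}{85123} = - \frac{223486280533147169}{164603281453}$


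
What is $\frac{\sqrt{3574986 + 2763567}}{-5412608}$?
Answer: $- \frac{\sqrt{6338553}}{5412608} \approx -0.00046515$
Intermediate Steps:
$\frac{\sqrt{3574986 + 2763567}}{-5412608} = \sqrt{6338553} \left(- \frac{1}{5412608}\right) = - \frac{\sqrt{6338553}}{5412608}$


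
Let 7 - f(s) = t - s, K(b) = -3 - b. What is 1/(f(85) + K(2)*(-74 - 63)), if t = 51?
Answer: 1/726 ≈ 0.0013774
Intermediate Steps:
f(s) = -44 + s (f(s) = 7 - (51 - s) = 7 + (-51 + s) = -44 + s)
1/(f(85) + K(2)*(-74 - 63)) = 1/((-44 + 85) + (-3 - 1*2)*(-74 - 63)) = 1/(41 + (-3 - 2)*(-137)) = 1/(41 - 5*(-137)) = 1/(41 + 685) = 1/726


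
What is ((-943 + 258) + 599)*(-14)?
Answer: 1204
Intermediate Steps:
((-943 + 258) + 599)*(-14) = (-685 + 599)*(-14) = -86*(-14) = 1204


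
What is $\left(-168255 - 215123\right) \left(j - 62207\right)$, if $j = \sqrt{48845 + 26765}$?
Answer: $23848795246 - 383378 \sqrt{75610} \approx 2.3743 \cdot 10^{10}$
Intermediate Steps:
$j = \sqrt{75610} \approx 274.97$
$\left(-168255 - 215123\right) \left(j - 62207\right) = \left(-168255 - 215123\right) \left(\sqrt{75610} - 62207\right) = - 383378 \left(-62207 + \sqrt{75610}\right) = 23848795246 - 383378 \sqrt{75610}$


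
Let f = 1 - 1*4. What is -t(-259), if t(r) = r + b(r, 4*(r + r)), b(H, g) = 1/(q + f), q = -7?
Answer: 2591/10 ≈ 259.10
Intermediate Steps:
f = -3 (f = 1 - 4 = -3)
b(H, g) = -⅒ (b(H, g) = 1/(-7 - 3) = 1/(-10) = -⅒)
t(r) = -⅒ + r (t(r) = r - ⅒ = -⅒ + r)
-t(-259) = -(-⅒ - 259) = -1*(-2591/10) = 2591/10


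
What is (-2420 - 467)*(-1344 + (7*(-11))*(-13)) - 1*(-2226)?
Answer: 992467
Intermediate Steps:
(-2420 - 467)*(-1344 + (7*(-11))*(-13)) - 1*(-2226) = -2887*(-1344 - 77*(-13)) + 2226 = -2887*(-1344 + 1001) + 2226 = -2887*(-343) + 2226 = 990241 + 2226 = 992467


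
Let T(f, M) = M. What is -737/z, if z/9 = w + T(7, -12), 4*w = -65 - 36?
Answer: 2948/1341 ≈ 2.1984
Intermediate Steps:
w = -101/4 (w = (-65 - 36)/4 = (1/4)*(-101) = -101/4 ≈ -25.250)
z = -1341/4 (z = 9*(-101/4 - 12) = 9*(-149/4) = -1341/4 ≈ -335.25)
-737/z = -737/(-1341/4) = -737*(-4/1341) = 2948/1341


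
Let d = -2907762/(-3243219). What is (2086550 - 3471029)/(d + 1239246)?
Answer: -1496722865967/1339716360212 ≈ -1.1172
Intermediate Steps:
d = 969254/1081073 (d = -2907762*(-1/3243219) = 969254/1081073 ≈ 0.89657)
(2086550 - 3471029)/(d + 1239246) = (2086550 - 3471029)/(969254/1081073 + 1239246) = -1384479/1339716360212/1081073 = -1384479*1081073/1339716360212 = -1496722865967/1339716360212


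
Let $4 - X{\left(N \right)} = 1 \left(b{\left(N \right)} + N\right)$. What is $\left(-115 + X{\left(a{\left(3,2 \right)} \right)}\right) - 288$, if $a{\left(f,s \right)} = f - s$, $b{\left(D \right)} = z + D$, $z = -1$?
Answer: $-400$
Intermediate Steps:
$b{\left(D \right)} = -1 + D$
$X{\left(N \right)} = 5 - 2 N$ ($X{\left(N \right)} = 4 - 1 \left(\left(-1 + N\right) + N\right) = 4 - 1 \left(-1 + 2 N\right) = 4 - \left(-1 + 2 N\right) = 5 - 2 N$)
$\left(-115 + X{\left(a{\left(3,2 \right)} \right)}\right) - 288 = \left(-115 + \left(5 - 2 \left(3 - 2\right)\right)\right) - 288 = \left(-115 + \left(5 - 2\right)\right) - 288 = \left(-115 + 3\right) - 288 = -112 - 288 = -400$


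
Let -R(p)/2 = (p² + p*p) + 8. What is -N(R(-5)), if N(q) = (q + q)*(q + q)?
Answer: -53824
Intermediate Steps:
R(p) = -16 - 4*p² (R(p) = -2*((p² + p*p) + 8) = -2*((p² + p²) + 8) = -2*(2*p² + 8) = -2*(8 + 2*p²) = -16 - 4*p²)
N(q) = 4*q² (N(q) = (2*q)*(2*q) = 4*q²)
-N(R(-5)) = -4*(-16 - 4*(-5)²)² = -4*(-16 - 4*25)² = -4*(-16 - 100)² = -4*(-116)² = -4*13456 = -1*53824 = -53824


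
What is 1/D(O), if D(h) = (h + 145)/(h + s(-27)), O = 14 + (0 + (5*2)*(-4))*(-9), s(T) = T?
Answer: 347/519 ≈ 0.66859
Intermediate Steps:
O = 374 (O = 14 + (0 + 10*(-4))*(-9) = 14 + (0 - 40)*(-9) = 14 - 40*(-9) = 14 + 360 = 374)
D(h) = (145 + h)/(-27 + h) (D(h) = (h + 145)/(h - 27) = (145 + h)/(-27 + h))
1/D(O) = 1/((145 + 374)/(-27 + 374)) = 1/(519/347) = 347/519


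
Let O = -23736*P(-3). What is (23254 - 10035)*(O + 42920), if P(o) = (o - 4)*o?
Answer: -6021730384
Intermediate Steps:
P(o) = o*(-4 + o) (P(o) = (-4 + o)*o = o*(-4 + o))
O = -498456 (O = -(-71208)*(-4 - 3) = -(-71208)*(-7) = -23736*21 = -498456)
(23254 - 10035)*(O + 42920) = (23254 - 10035)*(-498456 + 42920) = 13219*(-455536) = -6021730384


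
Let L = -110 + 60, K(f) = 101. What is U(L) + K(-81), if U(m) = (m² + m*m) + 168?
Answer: 5269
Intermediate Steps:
L = -50
U(m) = 168 + 2*m² (U(m) = (m² + m²) + 168 = 2*m² + 168 = 168 + 2*m²)
U(L) + K(-81) = (168 + 2*(-50)²) + 101 = (168 + 2*2500) + 101 = (168 + 5000) + 101 = 5168 + 101 = 5269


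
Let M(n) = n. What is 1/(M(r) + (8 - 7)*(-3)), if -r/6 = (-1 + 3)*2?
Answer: -1/27 ≈ -0.037037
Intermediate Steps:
r = -24 (r = -6*(-1 + 3)*2 = -12*2 = -6*4 = -24)
1/(M(r) + (8 - 7)*(-3)) = 1/(-24 + (8 - 7)*(-3)) = 1/(-24 + 1*(-3)) = 1/(-24 - 3) = 1/(-27) = -1/27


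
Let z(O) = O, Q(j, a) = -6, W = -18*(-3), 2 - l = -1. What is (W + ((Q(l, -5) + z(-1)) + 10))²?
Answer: 3249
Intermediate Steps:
l = 3 (l = 2 - 1*(-1) = 2 + 1 = 3)
W = 54
(W + ((Q(l, -5) + z(-1)) + 10))² = (54 + ((-6 - 1) + 10))² = (54 + (-7 + 10))² = (54 + 3)² = 57² = 3249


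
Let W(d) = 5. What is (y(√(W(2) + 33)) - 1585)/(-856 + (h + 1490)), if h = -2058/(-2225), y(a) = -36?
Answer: -3606725/1412708 ≈ -2.5531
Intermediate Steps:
h = 2058/2225 (h = -2058*(-1/2225) = 2058/2225 ≈ 0.92494)
(y(√(W(2) + 33)) - 1585)/(-856 + (h + 1490)) = (-36 - 1585)/(-856 + (2058/2225 + 1490)) = -1621/(-856 + 3317308/2225) = -1621/1412708/2225 = -1621*2225/1412708 = -3606725/1412708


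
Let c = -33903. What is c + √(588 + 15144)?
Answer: -33903 + 6*√437 ≈ -33778.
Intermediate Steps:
c + √(588 + 15144) = -33903 + √(588 + 15144) = -33903 + √15732 = -33903 + 6*√437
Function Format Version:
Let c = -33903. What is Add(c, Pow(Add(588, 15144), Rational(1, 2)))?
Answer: Add(-33903, Mul(6, Pow(437, Rational(1, 2)))) ≈ -33778.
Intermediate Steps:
Add(c, Pow(Add(588, 15144), Rational(1, 2))) = Add(-33903, Pow(Add(588, 15144), Rational(1, 2))) = Add(-33903, Pow(15732, Rational(1, 2))) = Add(-33903, Mul(6, Pow(437, Rational(1, 2))))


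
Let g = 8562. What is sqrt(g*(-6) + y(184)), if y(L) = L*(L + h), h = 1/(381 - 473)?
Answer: I*sqrt(17518) ≈ 132.36*I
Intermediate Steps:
h = -1/92 (h = 1/(-92) = -1/92 ≈ -0.010870)
y(L) = L*(-1/92 + L) (y(L) = L*(L - 1/92) = L*(-1/92 + L))
sqrt(g*(-6) + y(184)) = sqrt(8562*(-6) + 184*(-1/92 + 184)) = sqrt(-51372 + 184*(16927/92)) = sqrt(-51372 + 33854) = sqrt(-17518) = I*sqrt(17518)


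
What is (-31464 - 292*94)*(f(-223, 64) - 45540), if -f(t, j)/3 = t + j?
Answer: 2654751456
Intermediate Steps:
f(t, j) = -3*j - 3*t (f(t, j) = -3*(t + j) = -3*(j + t) = -3*j - 3*t)
(-31464 - 292*94)*(f(-223, 64) - 45540) = (-31464 - 292*94)*((-3*64 - 3*(-223)) - 45540) = (-31464 - 27448)*((-192 + 669) - 45540) = -58912*(477 - 45540) = -58912*(-45063) = 2654751456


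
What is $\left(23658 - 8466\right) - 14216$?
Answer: $976$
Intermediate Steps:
$\left(23658 - 8466\right) - 14216 = 15192 - 14216 = 976$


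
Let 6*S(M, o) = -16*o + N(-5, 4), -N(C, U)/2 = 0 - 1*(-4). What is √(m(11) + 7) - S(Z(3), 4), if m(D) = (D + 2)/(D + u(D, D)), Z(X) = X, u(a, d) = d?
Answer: 12 + √3674/22 ≈ 14.755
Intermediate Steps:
N(C, U) = -8 (N(C, U) = -2*(0 - 1*(-4)) = -2*(0 + 4) = -2*4 = -8)
S(M, o) = -4/3 - 8*o/3 (S(M, o) = (-16*o - 8)/6 = (-8 - 16*o)/6 = -4/3 - 8*o/3)
m(D) = (2 + D)/(2*D) (m(D) = (D + 2)/(D + D) = (2 + D)/((2*D)) = (2 + D)*(1/(2*D)) = (2 + D)/(2*D))
√(m(11) + 7) - S(Z(3), 4) = √((½)*(2 + 11)/11 + 7) - (-4/3 - 8/3*4) = √((½)*(1/11)*13 + 7) - (-4/3 - 32/3) = √(13/22 + 7) - 1*(-12) = √(167/22) + 12 = √3674/22 + 12 = 12 + √3674/22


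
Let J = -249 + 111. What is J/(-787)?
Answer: 138/787 ≈ 0.17535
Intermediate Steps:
J = -138
J/(-787) = -138/(-787) = -138*(-1/787) = 138/787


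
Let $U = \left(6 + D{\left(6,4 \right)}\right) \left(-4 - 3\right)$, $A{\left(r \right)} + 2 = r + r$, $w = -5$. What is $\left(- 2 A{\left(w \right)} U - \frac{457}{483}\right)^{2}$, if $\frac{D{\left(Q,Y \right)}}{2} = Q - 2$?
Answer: $\frac{1291570879729}{233289} \approx 5.5364 \cdot 10^{6}$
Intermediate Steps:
$D{\left(Q,Y \right)} = -4 + 2 Q$ ($D{\left(Q,Y \right)} = 2 \left(Q - 2\right) = 2 \left(-2 + Q\right) = -4 + 2 Q$)
$A{\left(r \right)} = -2 + 2 r$ ($A{\left(r \right)} = -2 + \left(r + r\right) = -2 + 2 r$)
$U = -98$ ($U = \left(6 + \left(-4 + 2 \cdot 6\right)\right) \left(-4 - 3\right) = \left(6 + \left(-4 + 12\right)\right) \left(-7\right) = \left(6 + 8\right) \left(-7\right) = 14 \left(-7\right) = -98$)
$\left(- 2 A{\left(w \right)} U - \frac{457}{483}\right)^{2} = \left(- 2 \left(-2 + 2 \left(-5\right)\right) \left(-98\right) - \frac{457}{483}\right)^{2} = \left(- 2 \left(-2 - 10\right) \left(-98\right) - \frac{457}{483}\right)^{2} = \left(\left(-2\right) \left(-12\right) \left(-98\right) - \frac{457}{483}\right)^{2} = \left(24 \left(-98\right) - \frac{457}{483}\right)^{2} = \left(-2352 - \frac{457}{483}\right)^{2} = \left(- \frac{1136473}{483}\right)^{2} = \frac{1291570879729}{233289}$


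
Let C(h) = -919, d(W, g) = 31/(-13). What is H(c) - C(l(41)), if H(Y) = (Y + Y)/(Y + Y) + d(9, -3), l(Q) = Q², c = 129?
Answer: 11929/13 ≈ 917.62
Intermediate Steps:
d(W, g) = -31/13 (d(W, g) = 31*(-1/13) = -31/13)
H(Y) = -18/13 (H(Y) = (Y + Y)/(Y + Y) - 31/13 = (2*Y)/((2*Y)) - 31/13 = (2*Y)*(1/(2*Y)) - 31/13 = 1 - 31/13 = -18/13)
H(c) - C(l(41)) = -18/13 - 1*(-919) = -18/13 + 919 = 11929/13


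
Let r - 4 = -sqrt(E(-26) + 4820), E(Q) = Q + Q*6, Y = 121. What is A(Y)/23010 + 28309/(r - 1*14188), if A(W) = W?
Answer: -1535829018197/771529971030 + 28309*sqrt(4638)/201181218 ≈ -1.9810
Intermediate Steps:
E(Q) = 7*Q (E(Q) = Q + 6*Q = 7*Q)
r = 4 - sqrt(4638) (r = 4 - sqrt(7*(-26) + 4820) = 4 - sqrt(-182 + 4820) = 4 - sqrt(4638) ≈ -64.103)
A(Y)/23010 + 28309/(r - 1*14188) = 121/23010 + 28309/((4 - sqrt(4638)) - 1*14188) = 121*(1/23010) + 28309/((4 - sqrt(4638)) - 14188) = 121/23010 + 28309/(-14184 - sqrt(4638))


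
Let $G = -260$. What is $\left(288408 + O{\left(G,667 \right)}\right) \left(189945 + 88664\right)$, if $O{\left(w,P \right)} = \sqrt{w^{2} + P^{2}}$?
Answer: $80353064472 + 278609 \sqrt{512489} \approx 8.0553 \cdot 10^{10}$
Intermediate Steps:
$O{\left(w,P \right)} = \sqrt{P^{2} + w^{2}}$
$\left(288408 + O{\left(G,667 \right)}\right) \left(189945 + 88664\right) = \left(288408 + \sqrt{667^{2} + \left(-260\right)^{2}}\right) \left(189945 + 88664\right) = \left(288408 + \sqrt{444889 + 67600}\right) 278609 = \left(288408 + \sqrt{512489}\right) 278609 = 80353064472 + 278609 \sqrt{512489}$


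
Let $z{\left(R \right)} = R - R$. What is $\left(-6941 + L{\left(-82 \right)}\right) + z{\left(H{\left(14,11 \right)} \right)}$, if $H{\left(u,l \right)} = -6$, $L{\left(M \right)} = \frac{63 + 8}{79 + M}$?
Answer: $- \frac{20894}{3} \approx -6964.7$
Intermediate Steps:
$L{\left(M \right)} = \frac{71}{79 + M}$
$z{\left(R \right)} = 0$
$\left(-6941 + L{\left(-82 \right)}\right) + z{\left(H{\left(14,11 \right)} \right)} = \left(-6941 + \frac{71}{79 - 82}\right) + 0 = \left(-6941 + \frac{71}{-3}\right) + 0 = \left(-6941 + 71 \left(- \frac{1}{3}\right)\right) + 0 = \left(-6941 - \frac{71}{3}\right) + 0 = - \frac{20894}{3} + 0 = - \frac{20894}{3}$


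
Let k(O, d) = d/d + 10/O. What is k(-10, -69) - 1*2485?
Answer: -2485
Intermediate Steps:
k(O, d) = 1 + 10/O
k(-10, -69) - 1*2485 = (10 - 10)/(-10) - 1*2485 = -1/10*0 - 2485 = 0 - 2485 = -2485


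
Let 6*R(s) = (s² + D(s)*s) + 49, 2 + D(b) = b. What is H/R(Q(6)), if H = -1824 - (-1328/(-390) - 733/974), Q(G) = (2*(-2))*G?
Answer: -346936121/39537095 ≈ -8.7749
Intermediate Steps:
Q(G) = -4*G
D(b) = -2 + b
R(s) = 49/6 + s²/6 + s*(-2 + s)/6 (R(s) = ((s² + (-2 + s)*s) + 49)/6 = ((s² + s*(-2 + s)) + 49)/6 = (49 + s² + s*(-2 + s))/6 = 49/6 + s²/6 + s*(-2 + s)/6)
H = -346936121/189930 (H = -1824 - (-1328*(-1/390) - 733*1/974) = -1824 - (664/195 - 733/974) = -1824 - 1*503801/189930 = -1824 - 503801/189930 = -346936121/189930 ≈ -1826.7)
H/R(Q(6)) = -346936121/(189930*(49/6 + (-4*6)²/6 + (-4*6)*(-2 - 4*6)/6)) = -346936121/(189930*(49/6 + (⅙)*(-24)² + (⅙)*(-24)*(-2 - 24))) = -346936121/(189930*(49/6 + (⅙)*576 + (⅙)*(-24)*(-26))) = -346936121/(189930*(49/6 + 96 + 104)) = -346936121/(189930*1249/6) = -346936121/189930*6/1249 = -346936121/39537095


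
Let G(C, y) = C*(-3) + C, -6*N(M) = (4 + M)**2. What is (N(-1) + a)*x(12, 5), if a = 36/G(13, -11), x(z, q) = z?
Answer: -450/13 ≈ -34.615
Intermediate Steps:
N(M) = -(4 + M)**2/6
G(C, y) = -2*C (G(C, y) = -3*C + C = -2*C)
a = -18/13 (a = 36/((-2*13)) = 36/(-26) = 36*(-1/26) = -18/13 ≈ -1.3846)
(N(-1) + a)*x(12, 5) = (-(4 - 1)**2/6 - 18/13)*12 = (-1/6*3**2 - 18/13)*12 = (-1/6*9 - 18/13)*12 = (-3/2 - 18/13)*12 = -75/26*12 = -450/13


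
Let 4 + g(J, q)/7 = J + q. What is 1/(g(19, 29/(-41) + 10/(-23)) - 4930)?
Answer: -943/4557514 ≈ -0.00020691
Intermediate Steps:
g(J, q) = -28 + 7*J + 7*q (g(J, q) = -28 + 7*(J + q) = -28 + (7*J + 7*q) = -28 + 7*J + 7*q)
1/(g(19, 29/(-41) + 10/(-23)) - 4930) = 1/((-28 + 7*19 + 7*(29/(-41) + 10/(-23))) - 4930) = 1/((-28 + 133 + 7*(29*(-1/41) + 10*(-1/23))) - 4930) = 1/((-28 + 133 + 7*(-29/41 - 10/23)) - 4930) = 1/((-28 + 133 + 7*(-1077/943)) - 4930) = 1/((-28 + 133 - 7539/943) - 4930) = 1/(91476/943 - 4930) = 1/(-4557514/943) = -943/4557514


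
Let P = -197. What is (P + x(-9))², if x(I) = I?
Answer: 42436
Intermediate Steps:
(P + x(-9))² = (-197 - 9)² = (-206)² = 42436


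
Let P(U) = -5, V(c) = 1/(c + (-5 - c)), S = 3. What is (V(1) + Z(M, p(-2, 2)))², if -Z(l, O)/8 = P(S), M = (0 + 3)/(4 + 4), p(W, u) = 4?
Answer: 39601/25 ≈ 1584.0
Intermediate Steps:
V(c) = -⅕ (V(c) = 1/(-5) = -⅕)
M = 3/8 ≈ 0.37500
Z(l, O) = 40 (Z(l, O) = -8*(-5) = 40)
(V(1) + Z(M, p(-2, 2)))² = (-⅕ + 40)² = (199/5)² = 39601/25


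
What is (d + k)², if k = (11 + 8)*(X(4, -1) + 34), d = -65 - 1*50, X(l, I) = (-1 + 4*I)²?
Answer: 1012036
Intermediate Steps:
d = -115 (d = -65 - 50 = -115)
k = 1121 (k = (11 + 8)*((-1 + 4*(-1))² + 34) = 19*((-1 - 4)² + 34) = 19*((-5)² + 34) = 19*(25 + 34) = 19*59 = 1121)
(d + k)² = (-115 + 1121)² = 1006² = 1012036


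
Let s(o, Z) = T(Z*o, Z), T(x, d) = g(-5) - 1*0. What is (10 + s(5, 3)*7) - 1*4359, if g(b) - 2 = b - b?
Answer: -4335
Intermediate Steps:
g(b) = 2 (g(b) = 2 + (b - b) = 2 + 0 = 2)
T(x, d) = 2 (T(x, d) = 2 - 1*0 = 2 + 0 = 2)
s(o, Z) = 2
(10 + s(5, 3)*7) - 1*4359 = (10 + 2*7) - 1*4359 = (10 + 14) - 4359 = 24 - 4359 = -4335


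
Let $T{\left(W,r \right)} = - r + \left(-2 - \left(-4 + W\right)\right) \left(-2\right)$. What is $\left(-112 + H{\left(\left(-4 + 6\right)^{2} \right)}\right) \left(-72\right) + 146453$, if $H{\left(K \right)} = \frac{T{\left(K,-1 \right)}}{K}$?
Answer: $154427$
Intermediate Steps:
$T{\left(W,r \right)} = -4 - r + 2 W$ ($T{\left(W,r \right)} = - r + \left(2 - W\right) \left(-2\right) = - r + \left(-4 + 2 W\right) = -4 - r + 2 W$)
$H{\left(K \right)} = \frac{-3 + 2 K}{K}$ ($H{\left(K \right)} = \frac{-4 - -1 + 2 K}{K} = \frac{-4 + 1 + 2 K}{K} = \frac{-3 + 2 K}{K}$)
$\left(-112 + H{\left(\left(-4 + 6\right)^{2} \right)}\right) \left(-72\right) + 146453 = \left(-112 + \left(2 - \frac{3}{\left(-4 + 6\right)^{2}}\right)\right) \left(-72\right) + 146453 = \left(-112 + \left(2 - \frac{3}{2^{2}}\right)\right) \left(-72\right) + 146453 = \left(-112 + \left(2 - \frac{3}{4}\right)\right) \left(-72\right) + 146453 = \left(-112 + \frac{5}{4}\right) \left(-72\right) + 146453 = \left(- \frac{443}{4}\right) \left(-72\right) + 146453 = 7974 + 146453 = 154427$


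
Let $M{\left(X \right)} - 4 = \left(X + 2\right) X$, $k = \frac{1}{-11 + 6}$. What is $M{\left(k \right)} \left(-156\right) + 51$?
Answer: $- \frac{12921}{25} \approx -516.84$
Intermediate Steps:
$k = - \frac{1}{5}$ ($k = \frac{1}{-5} = - \frac{1}{5} \approx -0.2$)
$M{\left(X \right)} = 4 + X \left(2 + X\right)$ ($M{\left(X \right)} = 4 + \left(X + 2\right) X = 4 + \left(2 + X\right) X = 4 + X \left(2 + X\right)$)
$M{\left(k \right)} \left(-156\right) + 51 = \left(4 + \left(- \frac{1}{5}\right)^{2} + 2 \left(- \frac{1}{5}\right)\right) \left(-156\right) + 51 = \left(4 + \frac{1}{25} - \frac{2}{5}\right) \left(-156\right) + 51 = \frac{91}{25} \left(-156\right) + 51 = - \frac{14196}{25} + 51 = - \frac{12921}{25}$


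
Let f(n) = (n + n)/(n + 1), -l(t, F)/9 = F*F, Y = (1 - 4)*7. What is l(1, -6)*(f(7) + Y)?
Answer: 6237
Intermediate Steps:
Y = -21 (Y = -3*7 = -21)
l(t, F) = -9*F² (l(t, F) = -9*F*F = -9*F²)
f(n) = 2*n/(1 + n) (f(n) = (2*n)/(1 + n) = 2*n/(1 + n))
l(1, -6)*(f(7) + Y) = (-9*(-6)²)*(2*7/(1 + 7) - 21) = (-9*36)*(2*7/8 - 21) = -324*(2*7*(⅛) - 21) = -324*(7/4 - 21) = -324*(-77/4) = 6237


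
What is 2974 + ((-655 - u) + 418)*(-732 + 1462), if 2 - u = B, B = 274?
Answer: 28524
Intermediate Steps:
u = -272 (u = 2 - 1*274 = 2 - 274 = -272)
2974 + ((-655 - u) + 418)*(-732 + 1462) = 2974 + ((-655 - 1*(-272)) + 418)*(-732 + 1462) = 2974 + ((-655 + 272) + 418)*730 = 2974 + (-383 + 418)*730 = 2974 + 35*730 = 2974 + 25550 = 28524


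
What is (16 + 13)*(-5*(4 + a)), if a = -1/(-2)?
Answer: -1305/2 ≈ -652.50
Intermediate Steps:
a = 1/2 (a = -1*(-1/2) = 1/2 ≈ 0.50000)
(16 + 13)*(-5*(4 + a)) = (16 + 13)*(-5*(4 + 1/2)) = 29*(-5*9/2) = 29*(-45/2) = -1305/2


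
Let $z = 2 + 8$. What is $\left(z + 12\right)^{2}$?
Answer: $484$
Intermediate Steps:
$z = 10$
$\left(z + 12\right)^{2} = \left(10 + 12\right)^{2} = 22^{2} = 484$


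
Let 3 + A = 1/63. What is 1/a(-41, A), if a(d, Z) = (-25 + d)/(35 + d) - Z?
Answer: 63/881 ≈ 0.071510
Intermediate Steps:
A = -188/63 (A = -3 + 1/63 = -188/63 ≈ -2.9841)
a(d, Z) = -Z + (-25 + d)/(35 + d) (a(d, Z) = (-25 + d)/(35 + d) - Z = -Z + (-25 + d)/(35 + d))
1/a(-41, A) = 1/((-25 - 41 - 35*(-188/63) - 1*(-188/63)*(-41))/(35 - 41)) = 1/((-25 - 41 + 940/9 - 7708/63)/(-6)) = 1/(-⅙*(-1762/21)) = 1/(881/63) = 63/881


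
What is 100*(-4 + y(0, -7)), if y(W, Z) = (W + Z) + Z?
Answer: -1800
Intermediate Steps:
y(W, Z) = W + 2*Z
100*(-4 + y(0, -7)) = 100*(-4 + (0 + 2*(-7))) = 100*(-4 + (0 - 14)) = 100*(-4 - 14) = 100*(-18) = -1800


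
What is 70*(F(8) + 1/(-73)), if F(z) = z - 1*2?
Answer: 30590/73 ≈ 419.04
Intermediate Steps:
F(z) = -2 + z (F(z) = z - 2 = -2 + z)
70*(F(8) + 1/(-73)) = 70*((-2 + 8) + 1/(-73)) = 70*(6 - 1/73) = 70*(437/73) = 30590/73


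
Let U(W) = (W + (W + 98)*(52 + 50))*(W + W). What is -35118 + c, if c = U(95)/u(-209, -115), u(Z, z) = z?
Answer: -1559392/23 ≈ -67800.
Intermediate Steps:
U(W) = 2*W*(9996 + 103*W) (U(W) = (W + (98 + W)*102)*(2*W) = (W + (9996 + 102*W))*(2*W) = (9996 + 103*W)*(2*W) = 2*W*(9996 + 103*W))
c = -751678/23 (c = (2*95*(9996 + 103*95))/(-115) = (2*95*(9996 + 9785))*(-1/115) = (2*95*19781)*(-1/115) = 3758390*(-1/115) = -751678/23 ≈ -32682.)
-35118 + c = -35118 - 751678/23 = -1559392/23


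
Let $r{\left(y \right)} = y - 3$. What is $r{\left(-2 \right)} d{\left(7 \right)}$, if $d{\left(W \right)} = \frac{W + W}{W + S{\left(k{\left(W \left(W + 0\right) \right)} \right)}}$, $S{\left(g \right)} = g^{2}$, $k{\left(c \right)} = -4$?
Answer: $- \frac{70}{23} \approx -3.0435$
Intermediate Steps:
$d{\left(W \right)} = \frac{2 W}{16 + W}$ ($d{\left(W \right)} = \frac{W + W}{W + \left(-4\right)^{2}} = \frac{2 W}{W + 16} = \frac{2 W}{16 + W}$)
$r{\left(y \right)} = -3 + y$
$r{\left(-2 \right)} d{\left(7 \right)} = \left(-3 - 2\right) 2 \cdot 7 \frac{1}{16 + 7} = - 5 \cdot 2 \cdot 7 \cdot \frac{1}{23} = \left(-5\right) \frac{14}{23} = - \frac{70}{23}$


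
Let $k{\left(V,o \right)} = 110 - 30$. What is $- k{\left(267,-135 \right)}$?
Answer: $-80$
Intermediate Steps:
$k{\left(V,o \right)} = 80$
$- k{\left(267,-135 \right)} = \left(-1\right) 80 = -80$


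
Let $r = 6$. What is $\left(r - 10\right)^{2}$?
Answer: $16$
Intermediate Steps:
$\left(r - 10\right)^{2} = \left(6 - 10\right)^{2} = \left(-4\right)^{2} = 16$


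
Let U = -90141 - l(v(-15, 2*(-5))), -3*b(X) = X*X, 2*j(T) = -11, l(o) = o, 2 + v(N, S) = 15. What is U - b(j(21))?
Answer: -1081727/12 ≈ -90144.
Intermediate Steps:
v(N, S) = 13 (v(N, S) = -2 + 15 = 13)
j(T) = -11/2 (j(T) = (1/2)*(-11) = -11/2)
b(X) = -X**2/3 (b(X) = -X*X/3 = -X**2/3)
U = -90154 (U = -90141 - 1*13 = -90141 - 13 = -90154)
U - b(j(21)) = -90154 - (-1)*(-11/2)**2/3 = -90154 - (-1)*121/(3*4) = -90154 - 1*(-121/12) = -90154 + 121/12 = -1081727/12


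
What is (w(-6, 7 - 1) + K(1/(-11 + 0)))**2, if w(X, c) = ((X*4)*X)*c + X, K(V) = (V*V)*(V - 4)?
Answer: 1304056654209/1771561 ≈ 7.3611e+5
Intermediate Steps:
K(V) = V**2*(-4 + V)
w(X, c) = X + 4*c*X**2 (w(X, c) = ((4*X)*X)*c + X = (4*X**2)*c + X = 4*c*X**2 + X = X + 4*c*X**2)
(w(-6, 7 - 1) + K(1/(-11 + 0)))**2 = (-6*(1 + 4*(-6)*(7 - 1)) + (1/(-11 + 0))**2*(-4 + 1/(-11 + 0)))**2 = (-6*(1 + 4*(-6)*6) + (1/(-11))**2*(-4 + 1/(-11)))**2 = (-6*(1 - 144) + (-1/11)**2*(-4 - 1/11))**2 = (-6*(-143) + (1/121)*(-45/11))**2 = (858 - 45/1331)**2 = (1141953/1331)**2 = 1304056654209/1771561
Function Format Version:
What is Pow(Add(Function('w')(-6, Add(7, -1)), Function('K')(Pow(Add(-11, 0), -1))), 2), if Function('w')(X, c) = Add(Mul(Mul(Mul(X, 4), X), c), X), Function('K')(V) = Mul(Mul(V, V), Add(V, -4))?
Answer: Rational(1304056654209, 1771561) ≈ 7.3611e+5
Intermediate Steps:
Function('K')(V) = Mul(Pow(V, 2), Add(-4, V))
Function('w')(X, c) = Add(X, Mul(4, c, Pow(X, 2))) (Function('w')(X, c) = Add(Mul(Mul(Mul(4, X), X), c), X) = Add(Mul(Mul(4, Pow(X, 2)), c), X) = Add(Mul(4, c, Pow(X, 2)), X) = Add(X, Mul(4, c, Pow(X, 2))))
Pow(Add(Function('w')(-6, Add(7, -1)), Function('K')(Pow(Add(-11, 0), -1))), 2) = Pow(Add(Mul(-6, Add(1, Mul(4, -6, Add(7, -1)))), Mul(Pow(Pow(Add(-11, 0), -1), 2), Add(-4, Pow(Add(-11, 0), -1)))), 2) = Pow(Add(Mul(-6, Add(1, Mul(4, -6, 6))), Mul(Pow(Pow(-11, -1), 2), Add(-4, Pow(-11, -1)))), 2) = Pow(Add(Mul(-6, Add(1, -144)), Mul(Pow(Rational(-1, 11), 2), Add(-4, Rational(-1, 11)))), 2) = Pow(Add(Mul(-6, -143), Mul(Rational(1, 121), Rational(-45, 11))), 2) = Pow(Add(858, Rational(-45, 1331)), 2) = Pow(Rational(1141953, 1331), 2) = Rational(1304056654209, 1771561)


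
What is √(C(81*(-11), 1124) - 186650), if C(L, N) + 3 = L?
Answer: 2*I*√46886 ≈ 433.06*I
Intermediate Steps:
C(L, N) = -3 + L
√(C(81*(-11), 1124) - 186650) = √((-3 + 81*(-11)) - 186650) = √((-3 - 891) - 186650) = √(-894 - 186650) = √(-187544) = 2*I*√46886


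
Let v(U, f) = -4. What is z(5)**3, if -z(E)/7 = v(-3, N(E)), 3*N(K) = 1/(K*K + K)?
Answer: 21952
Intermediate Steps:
N(K) = 1/(3*(K + K**2)) (N(K) = 1/(3*(K*K + K)) = 1/(3*(K**2 + K)) = 1/(3*(K + K**2)))
z(E) = 28 (z(E) = -7*(-4) = 28)
z(5)**3 = 28**3 = 21952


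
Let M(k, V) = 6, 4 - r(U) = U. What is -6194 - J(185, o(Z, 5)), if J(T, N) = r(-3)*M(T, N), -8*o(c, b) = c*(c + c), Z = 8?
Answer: -6236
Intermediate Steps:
o(c, b) = -c²/4 (o(c, b) = -c*(c + c)/8 = -c*2*c/8 = -c²/4)
r(U) = 4 - U
J(T, N) = 42 (J(T, N) = (4 - 1*(-3))*6 = (4 + 3)*6 = 7*6 = 42)
-6194 - J(185, o(Z, 5)) = -6194 - 1*42 = -6194 - 42 = -6236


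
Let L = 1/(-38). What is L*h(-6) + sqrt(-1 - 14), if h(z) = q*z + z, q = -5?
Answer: -12/19 + I*sqrt(15) ≈ -0.63158 + 3.873*I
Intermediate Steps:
h(z) = -4*z (h(z) = -5*z + z = -4*z)
L = -1/38 ≈ -0.026316
L*h(-6) + sqrt(-1 - 14) = -(-2)*(-6)/19 + sqrt(-1 - 14) = -1/38*24 + sqrt(-15) = -12/19 + I*sqrt(15)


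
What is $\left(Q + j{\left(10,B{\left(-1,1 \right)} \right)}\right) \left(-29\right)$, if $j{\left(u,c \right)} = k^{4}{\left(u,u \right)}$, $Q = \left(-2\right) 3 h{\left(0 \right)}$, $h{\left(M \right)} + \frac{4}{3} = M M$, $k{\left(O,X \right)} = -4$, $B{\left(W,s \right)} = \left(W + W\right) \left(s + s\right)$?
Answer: $-7656$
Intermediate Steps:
$B{\left(W,s \right)} = 4 W s$ ($B{\left(W,s \right)} = 2 W 2 s = 4 W s$)
$h{\left(M \right)} = - \frac{4}{3} + M^{2}$ ($h{\left(M \right)} = - \frac{4}{3} + M M = - \frac{4}{3} + M^{2}$)
$Q = 8$ ($Q = \left(-2\right) 3 \left(- \frac{4}{3} + 0^{2}\right) = - 6 \left(- \frac{4}{3} + 0\right) = \left(-6\right) \left(- \frac{4}{3}\right) = 8$)
$j{\left(u,c \right)} = 256$ ($j{\left(u,c \right)} = \left(-4\right)^{4} = 256$)
$\left(Q + j{\left(10,B{\left(-1,1 \right)} \right)}\right) \left(-29\right) = \left(8 + 256\right) \left(-29\right) = 264 \left(-29\right) = -7656$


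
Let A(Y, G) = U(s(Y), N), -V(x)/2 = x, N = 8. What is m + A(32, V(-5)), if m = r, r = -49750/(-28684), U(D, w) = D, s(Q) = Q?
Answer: 483819/14342 ≈ 33.734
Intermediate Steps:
V(x) = -2*x
A(Y, G) = Y
r = 24875/14342 (r = -49750*(-1/28684) = 24875/14342 ≈ 1.7344)
m = 24875/14342 ≈ 1.7344
m + A(32, V(-5)) = 24875/14342 + 32 = 483819/14342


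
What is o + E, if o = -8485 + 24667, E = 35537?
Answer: 51719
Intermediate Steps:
o = 16182
o + E = 16182 + 35537 = 51719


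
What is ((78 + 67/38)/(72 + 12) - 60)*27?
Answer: -242343/152 ≈ -1594.4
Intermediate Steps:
((78 + 67/38)/(72 + 12) - 60)*27 = ((78 + 67*(1/38))/84 - 60)*27 = ((78 + 67/38)*(1/84) - 60)*27 = ((3031/38)*(1/84) - 60)*27 = (433/456 - 60)*27 = -26927/456*27 = -242343/152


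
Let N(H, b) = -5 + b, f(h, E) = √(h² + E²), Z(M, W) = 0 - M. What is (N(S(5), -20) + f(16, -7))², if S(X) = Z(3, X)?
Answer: (25 - √305)² ≈ 56.788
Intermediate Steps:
Z(M, W) = -M
S(X) = -3 (S(X) = -1*3 = -3)
f(h, E) = √(E² + h²)
(N(S(5), -20) + f(16, -7))² = ((-5 - 20) + √((-7)² + 16²))² = (-25 + √(49 + 256))² = (-25 + √305)²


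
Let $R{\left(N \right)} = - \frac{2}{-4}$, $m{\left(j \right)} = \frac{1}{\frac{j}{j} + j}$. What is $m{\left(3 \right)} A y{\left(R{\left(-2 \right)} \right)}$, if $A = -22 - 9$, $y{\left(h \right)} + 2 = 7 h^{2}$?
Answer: $\frac{31}{16} \approx 1.9375$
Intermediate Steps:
$m{\left(j \right)} = \frac{1}{1 + j}$
$R{\left(N \right)} = \frac{1}{2}$ ($R{\left(N \right)} = \left(-2\right) \left(- \frac{1}{4}\right) = \frac{1}{2}$)
$y{\left(h \right)} = -2 + 7 h^{2}$
$A = -31$ ($A = -22 - 9 = -31$)
$m{\left(3 \right)} A y{\left(R{\left(-2 \right)} \right)} = \frac{1}{1 + 3} \left(-31\right) \left(-2 + \frac{7}{4}\right) = \frac{1}{4} \left(-31\right) \left(-2 + 7 \cdot \frac{1}{4}\right) = \frac{1}{4} \left(-31\right) \left(-2 + \frac{7}{4}\right) = \left(- \frac{31}{4}\right) \left(- \frac{1}{4}\right) = \frac{31}{16}$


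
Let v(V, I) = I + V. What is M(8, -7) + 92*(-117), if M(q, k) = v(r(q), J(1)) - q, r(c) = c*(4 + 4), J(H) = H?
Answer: -10707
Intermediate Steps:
r(c) = 8*c (r(c) = c*8 = 8*c)
M(q, k) = 1 + 7*q (M(q, k) = (1 + 8*q) - q = 1 + 7*q)
M(8, -7) + 92*(-117) = (1 + 7*8) + 92*(-117) = (1 + 56) - 10764 = 57 - 10764 = -10707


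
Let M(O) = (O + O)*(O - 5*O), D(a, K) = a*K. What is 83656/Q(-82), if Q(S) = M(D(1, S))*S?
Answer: 10457/551368 ≈ 0.018966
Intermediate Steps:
D(a, K) = K*a
M(O) = -8*O² (M(O) = (2*O)*(-4*O) = -8*O²)
Q(S) = -8*S³ (Q(S) = (-8*S²)*S = -8*S³)
83656/Q(-82) = 83656/((-8*(-82)³)) = 83656/((-8*(-551368))) = 83656/4410944 = 83656*(1/4410944) = 10457/551368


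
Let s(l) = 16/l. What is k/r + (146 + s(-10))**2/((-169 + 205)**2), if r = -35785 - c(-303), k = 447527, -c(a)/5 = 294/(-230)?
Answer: 11953113871/3333968100 ≈ 3.5853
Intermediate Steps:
c(a) = 147/23 (c(a) = -1470/(-230) = -1470*(-1)/230 = -5*(-147/115) = 147/23)
r = -823202/23 (r = -35785 - 1*147/23 = -35785 - 147/23 = -823202/23 ≈ -35791.)
k/r + (146 + s(-10))**2/((-169 + 205)**2) = 447527/(-823202/23) + (146 + 16/(-10))**2/((-169 + 205)**2) = 447527*(-23/823202) + (146 + 16*(-1/10))**2/(36**2) = -10293121/823202 + (146 - 8/5)**2/1296 = -10293121/823202 + (722/5)**2*(1/1296) = -10293121/823202 + (521284/25)*(1/1296) = -10293121/823202 + 130321/8100 = 11953113871/3333968100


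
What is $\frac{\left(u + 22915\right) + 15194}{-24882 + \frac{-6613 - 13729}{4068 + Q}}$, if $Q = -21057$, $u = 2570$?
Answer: $- \frac{98727933}{60385708} \approx -1.635$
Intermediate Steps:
$\frac{\left(u + 22915\right) + 15194}{-24882 + \frac{-6613 - 13729}{4068 + Q}} = \frac{\left(2570 + 22915\right) + 15194}{-24882 + \frac{-6613 - 13729}{4068 - 21057}} = \frac{25485 + 15194}{-24882 - \frac{20342}{-16989}} = \frac{40679}{-24882 - - \frac{2906}{2427}} = \frac{40679}{-24882 + \frac{2906}{2427}} = \frac{40679}{- \frac{60385708}{2427}} = 40679 \left(- \frac{2427}{60385708}\right) = - \frac{98727933}{60385708}$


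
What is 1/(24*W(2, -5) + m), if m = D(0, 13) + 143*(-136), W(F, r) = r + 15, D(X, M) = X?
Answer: -1/19208 ≈ -5.2062e-5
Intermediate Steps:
W(F, r) = 15 + r
m = -19448 (m = 0 + 143*(-136) = 0 - 19448 = -19448)
1/(24*W(2, -5) + m) = 1/(24*(15 - 5) - 19448) = 1/(24*10 - 19448) = 1/(240 - 19448) = 1/(-19208) = -1/19208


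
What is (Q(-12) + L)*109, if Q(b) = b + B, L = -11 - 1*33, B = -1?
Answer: -6213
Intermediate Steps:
L = -44 (L = -11 - 33 = -44)
Q(b) = -1 + b (Q(b) = b - 1 = -1 + b)
(Q(-12) + L)*109 = ((-1 - 12) - 44)*109 = (-13 - 44)*109 = -57*109 = -6213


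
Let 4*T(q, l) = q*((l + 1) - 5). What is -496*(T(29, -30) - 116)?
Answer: 179800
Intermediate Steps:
T(q, l) = q*(-4 + l)/4 (T(q, l) = (q*((l + 1) - 5))/4 = (q*((1 + l) - 5))/4 = (q*(-4 + l))/4 = q*(-4 + l)/4)
-496*(T(29, -30) - 116) = -496*((¼)*29*(-4 - 30) - 116) = -496*((¼)*29*(-34) - 116) = -496*(-493/2 - 116) = -496*(-725/2) = 179800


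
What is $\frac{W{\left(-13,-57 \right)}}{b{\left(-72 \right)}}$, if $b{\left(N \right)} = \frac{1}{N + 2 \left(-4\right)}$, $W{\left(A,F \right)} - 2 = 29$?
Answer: $-2480$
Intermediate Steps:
$W{\left(A,F \right)} = 31$ ($W{\left(A,F \right)} = 2 + 29 = 31$)
$b{\left(N \right)} = \frac{1}{-8 + N}$ ($b{\left(N \right)} = \frac{1}{N - 8} = \frac{1}{-8 + N}$)
$\frac{W{\left(-13,-57 \right)}}{b{\left(-72 \right)}} = \frac{31}{\frac{1}{-8 - 72}} = \frac{31}{\frac{1}{-80}} = \frac{31}{- \frac{1}{80}} = 31 \left(-80\right) = -2480$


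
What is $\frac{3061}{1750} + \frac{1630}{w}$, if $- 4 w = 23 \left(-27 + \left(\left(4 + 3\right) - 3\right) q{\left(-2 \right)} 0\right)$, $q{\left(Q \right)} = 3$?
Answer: $\frac{13310881}{1086750} \approx 12.248$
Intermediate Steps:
$w = \frac{621}{4}$ ($w = - \frac{23 \left(-27 + \left(\left(4 + 3\right) - 3\right) 3 \cdot 0\right)}{4} = - \frac{23 \left(-27 + \left(7 - 3\right) 3 \cdot 0\right)}{4} = - \frac{23 \left(-27 + 4 \cdot 3 \cdot 0\right)}{4} = - \frac{23 \left(-27 + 12 \cdot 0\right)}{4} = - \frac{23 \left(-27 + 0\right)}{4} = - \frac{23 \left(-27\right)}{4} = \left(- \frac{1}{4}\right) \left(-621\right) = \frac{621}{4} \approx 155.25$)
$\frac{3061}{1750} + \frac{1630}{w} = \frac{3061}{1750} + \frac{1630}{\frac{621}{4}} = 3061 \cdot \frac{1}{1750} + 1630 \cdot \frac{4}{621} = \frac{3061}{1750} + \frac{6520}{621} = \frac{13310881}{1086750}$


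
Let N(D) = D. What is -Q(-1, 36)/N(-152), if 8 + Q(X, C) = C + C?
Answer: 8/19 ≈ 0.42105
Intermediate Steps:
Q(X, C) = -8 + 2*C (Q(X, C) = -8 + (C + C) = -8 + 2*C)
-Q(-1, 36)/N(-152) = -(-8 + 2*36)/(-152) = -(-8 + 72)*(-1)/152 = -64*(-1)/152 = -1*(-8/19) = 8/19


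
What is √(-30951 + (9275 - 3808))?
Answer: 2*I*√6371 ≈ 159.64*I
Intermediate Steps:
√(-30951 + (9275 - 3808)) = √(-30951 + 5467) = √(-25484) = 2*I*√6371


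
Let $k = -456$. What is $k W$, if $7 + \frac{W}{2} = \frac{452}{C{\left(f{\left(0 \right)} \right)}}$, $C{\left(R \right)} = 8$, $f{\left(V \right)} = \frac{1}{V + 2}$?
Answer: $-45144$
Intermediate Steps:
$f{\left(V \right)} = \frac{1}{2 + V}$
$W = 99$ ($W = -14 + 2 \cdot \frac{452}{8} = -14 + 2 \cdot 452 \cdot \frac{1}{8} = -14 + 2 \cdot \frac{113}{2} = -14 + 113 = 99$)
$k W = \left(-456\right) 99 = -45144$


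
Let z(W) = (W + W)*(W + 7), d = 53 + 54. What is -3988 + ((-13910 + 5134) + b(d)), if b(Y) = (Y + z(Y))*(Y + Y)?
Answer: 5230878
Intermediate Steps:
d = 107
z(W) = 2*W*(7 + W) (z(W) = (2*W)*(7 + W) = 2*W*(7 + W))
b(Y) = 2*Y*(Y + 2*Y*(7 + Y)) (b(Y) = (Y + 2*Y*(7 + Y))*(Y + Y) = (Y + 2*Y*(7 + Y))*(2*Y) = 2*Y*(Y + 2*Y*(7 + Y)))
-3988 + ((-13910 + 5134) + b(d)) = -3988 + ((-13910 + 5134) + 107²*(30 + 4*107)) = -3988 + (-8776 + 11449*(30 + 428)) = -3988 + (-8776 + 11449*458) = -3988 + (-8776 + 5243642) = -3988 + 5234866 = 5230878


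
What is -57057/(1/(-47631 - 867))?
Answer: 2767150386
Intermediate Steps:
-57057/(1/(-47631 - 867)) = -57057/(1/(-48498)) = -57057/(-1/48498) = -57057*(-48498) = 2767150386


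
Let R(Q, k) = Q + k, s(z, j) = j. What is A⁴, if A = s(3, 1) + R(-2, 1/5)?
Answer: 256/625 ≈ 0.40960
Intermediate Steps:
A = -⅘ (A = 1 + (-2 + 1/5) = 1 + (-2 + ⅕) = 1 - 9/5 = -⅘ ≈ -0.80000)
A⁴ = (-⅘)⁴ = 256/625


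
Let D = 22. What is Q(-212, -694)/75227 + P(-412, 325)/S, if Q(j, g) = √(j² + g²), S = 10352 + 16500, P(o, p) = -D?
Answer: -11/13426 + 2*√131645/75227 ≈ 0.0088269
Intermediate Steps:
P(o, p) = -22 (P(o, p) = -1*22 = -22)
S = 26852
Q(j, g) = √(g² + j²)
Q(-212, -694)/75227 + P(-412, 325)/S = √((-694)² + (-212)²)/75227 - 22/26852 = √(481636 + 44944)*(1/75227) - 22*1/26852 = √526580*(1/75227) - 11/13426 = (2*√131645)*(1/75227) - 11/13426 = 2*√131645/75227 - 11/13426 = -11/13426 + 2*√131645/75227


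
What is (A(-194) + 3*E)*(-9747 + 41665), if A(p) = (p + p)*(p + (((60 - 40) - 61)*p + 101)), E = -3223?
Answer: -97660685566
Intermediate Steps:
A(p) = 2*p*(101 - 40*p) (A(p) = (2*p)*(p + ((20 - 61)*p + 101)) = (2*p)*(p + (-41*p + 101)) = (2*p)*(p + (101 - 41*p)) = (2*p)*(101 - 40*p) = 2*p*(101 - 40*p))
(A(-194) + 3*E)*(-9747 + 41665) = (2*(-194)*(101 - 40*(-194)) + 3*(-3223))*(-9747 + 41665) = (2*(-194)*(101 + 7760) - 9669)*31918 = (2*(-194)*7861 - 9669)*31918 = (-3050068 - 9669)*31918 = -3059737*31918 = -97660685566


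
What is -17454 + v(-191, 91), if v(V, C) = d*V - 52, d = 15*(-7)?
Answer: 2549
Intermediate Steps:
d = -105
v(V, C) = -52 - 105*V (v(V, C) = -105*V - 52 = -52 - 105*V)
-17454 + v(-191, 91) = -17454 + (-52 - 105*(-191)) = -17454 + (-52 + 20055) = -17454 + 20003 = 2549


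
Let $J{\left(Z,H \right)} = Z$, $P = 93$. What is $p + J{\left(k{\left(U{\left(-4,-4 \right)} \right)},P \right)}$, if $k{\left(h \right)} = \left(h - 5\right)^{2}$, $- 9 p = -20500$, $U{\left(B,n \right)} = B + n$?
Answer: $\frac{22021}{9} \approx 2446.8$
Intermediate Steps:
$p = \frac{20500}{9}$ ($p = \left(- \frac{1}{9}\right) \left(-20500\right) = \frac{20500}{9} \approx 2277.8$)
$k{\left(h \right)} = \left(-5 + h\right)^{2}$
$p + J{\left(k{\left(U{\left(-4,-4 \right)} \right)},P \right)} = \frac{20500}{9} + \left(-5 - 8\right)^{2} = \frac{20500}{9} + \left(-13\right)^{2} = \frac{20500}{9} + 169 = \frac{22021}{9}$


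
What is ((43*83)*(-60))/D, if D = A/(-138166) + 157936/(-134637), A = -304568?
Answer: -99587176114797/479618411 ≈ -2.0764e+5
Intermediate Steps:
D = 9592368220/9301127871 (D = -304568/(-138166) + 157936/(-134637) = -304568*(-1/138166) + 157936*(-1/134637) = 152284/69083 - 157936/134637 = 9592368220/9301127871 ≈ 1.0313)
((43*83)*(-60))/D = ((43*83)*(-60))/(9592368220/9301127871) = (3569*(-60))*(9301127871/9592368220) = -214140*9301127871/9592368220 = -99587176114797/479618411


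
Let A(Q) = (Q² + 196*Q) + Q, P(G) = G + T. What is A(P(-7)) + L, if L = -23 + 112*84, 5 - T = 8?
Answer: 7515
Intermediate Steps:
T = -3 (T = 5 - 1*8 = 5 - 8 = -3)
P(G) = -3 + G (P(G) = G - 3 = -3 + G)
L = 9385 (L = -23 + 9408 = 9385)
A(Q) = Q² + 197*Q
A(P(-7)) + L = (-3 - 7)*(197 + (-3 - 7)) + 9385 = -10*(197 - 10) + 9385 = -10*187 + 9385 = -1870 + 9385 = 7515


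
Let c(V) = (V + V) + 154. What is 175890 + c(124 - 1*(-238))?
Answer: 176768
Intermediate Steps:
c(V) = 154 + 2*V (c(V) = 2*V + 154 = 154 + 2*V)
175890 + c(124 - 1*(-238)) = 175890 + (154 + 2*(124 - 1*(-238))) = 175890 + (154 + 2*(124 + 238)) = 175890 + (154 + 2*362) = 175890 + (154 + 724) = 175890 + 878 = 176768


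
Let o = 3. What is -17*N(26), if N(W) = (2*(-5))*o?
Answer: 510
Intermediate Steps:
N(W) = -30 (N(W) = (2*(-5))*3 = -10*3 = -30)
-17*N(26) = -17*(-30) = 510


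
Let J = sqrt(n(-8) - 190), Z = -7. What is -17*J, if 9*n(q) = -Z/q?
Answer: -17*I*sqrt(27374)/12 ≈ -234.39*I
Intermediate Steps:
n(q) = 7/(9*q) (n(q) = (-(-7)/q)/9 = (7/q)/9 = 7/(9*q))
J = I*sqrt(27374)/12 (J = sqrt((7/9)/(-8) - 190) = sqrt((7/9)*(-1/8) - 190) = sqrt(-7/72 - 190) = sqrt(-13687/72) = I*sqrt(27374)/12 ≈ 13.788*I)
-17*J = -17*I*sqrt(27374)/12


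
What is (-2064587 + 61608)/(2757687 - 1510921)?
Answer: -2002979/1246766 ≈ -1.6065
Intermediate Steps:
(-2064587 + 61608)/(2757687 - 1510921) = -2002979/1246766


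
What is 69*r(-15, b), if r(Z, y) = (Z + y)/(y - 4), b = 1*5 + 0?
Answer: -690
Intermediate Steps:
b = 5 (b = 5 + 0 = 5)
r(Z, y) = (Z + y)/(-4 + y)
69*r(-15, b) = 69*((-15 + 5)/(-4 + 5)) = 69*(-10/1) = 69*(1*(-10)) = 69*(-10) = -690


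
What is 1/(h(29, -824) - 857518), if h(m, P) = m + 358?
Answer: -1/857131 ≈ -1.1667e-6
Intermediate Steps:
h(m, P) = 358 + m
1/(h(29, -824) - 857518) = 1/((358 + 29) - 857518) = 1/(387 - 857518) = 1/(-857131) = -1/857131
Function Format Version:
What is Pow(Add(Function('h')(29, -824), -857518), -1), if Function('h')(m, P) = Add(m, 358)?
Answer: Rational(-1, 857131) ≈ -1.1667e-6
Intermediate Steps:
Function('h')(m, P) = Add(358, m)
Pow(Add(Function('h')(29, -824), -857518), -1) = Pow(Add(Add(358, 29), -857518), -1) = Pow(Add(387, -857518), -1) = Pow(-857131, -1) = Rational(-1, 857131)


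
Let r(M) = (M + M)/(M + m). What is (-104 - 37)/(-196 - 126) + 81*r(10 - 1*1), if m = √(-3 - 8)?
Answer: 23034/161 - 729*I*√11/46 ≈ 143.07 - 52.561*I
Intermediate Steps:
m = I*√11 (m = √(-11) = I*√11 ≈ 3.3166*I)
r(M) = 2*M/(M + I*√11) (r(M) = (M + M)/(M + I*√11) = (2*M)/(M + I*√11) = 2*M/(M + I*√11))
(-104 - 37)/(-196 - 126) + 81*r(10 - 1*1) = (-104 - 37)/(-196 - 126) + 81*(2*(10 - 1*1)/((10 - 1*1) + I*√11)) = -141/(-322) + 81*(2*(10 - 1)/((10 - 1) + I*√11)) = -141*(-1/322) + 81*(2*9/(9 + I*√11)) = 141/322 + 81*(18/(9 + I*√11)) = 141/322 + 1458/(9 + I*√11)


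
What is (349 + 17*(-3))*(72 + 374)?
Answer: 132908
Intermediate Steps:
(349 + 17*(-3))*(72 + 374) = (349 - 51)*446 = 298*446 = 132908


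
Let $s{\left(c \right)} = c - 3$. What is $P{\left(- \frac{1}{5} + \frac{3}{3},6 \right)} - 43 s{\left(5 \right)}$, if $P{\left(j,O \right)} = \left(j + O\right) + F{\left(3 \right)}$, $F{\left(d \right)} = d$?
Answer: $- \frac{381}{5} \approx -76.2$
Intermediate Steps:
$s{\left(c \right)} = -3 + c$
$P{\left(j,O \right)} = 3 + O + j$ ($P{\left(j,O \right)} = \left(j + O\right) + 3 = \left(O + j\right) + 3 = 3 + O + j$)
$P{\left(- \frac{1}{5} + \frac{3}{3},6 \right)} - 43 s{\left(5 \right)} = \left(3 + 6 + \left(- \frac{1}{5} + \frac{3}{3}\right)\right) - 43 \left(-3 + 5\right) = \left(3 + 6 + \left(\left(-1\right) \frac{1}{5} + 3 \cdot \frac{1}{3}\right)\right) - 86 = \left(3 + 6 + \left(- \frac{1}{5} + 1\right)\right) - 86 = \left(3 + 6 + \frac{4}{5}\right) - 86 = \frac{49}{5} - 86 = - \frac{381}{5}$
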